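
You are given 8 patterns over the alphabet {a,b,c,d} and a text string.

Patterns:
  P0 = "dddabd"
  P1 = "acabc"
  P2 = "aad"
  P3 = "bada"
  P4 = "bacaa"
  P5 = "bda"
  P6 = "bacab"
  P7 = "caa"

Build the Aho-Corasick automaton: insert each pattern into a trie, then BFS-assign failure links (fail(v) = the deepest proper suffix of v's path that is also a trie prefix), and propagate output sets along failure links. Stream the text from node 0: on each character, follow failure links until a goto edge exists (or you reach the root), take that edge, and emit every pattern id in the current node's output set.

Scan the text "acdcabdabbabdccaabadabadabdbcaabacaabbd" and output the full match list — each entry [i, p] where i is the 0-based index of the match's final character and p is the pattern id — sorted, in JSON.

Construct AC machine:
Trie (insert patterns):
  0='ε' goto a→7 b→14 c→24 d→1
  1='d' goto d→2
  2='dd' goto d→3
  3='ddd' goto a→4
  4='ddda' goto b→5
  5='dddab' goto d→6
  6='dddabd' goto ·  [P0 ends]
  7='a' goto a→12 c→8
  8='ac' goto a→9
  9='aca' goto b→10
  10='acab' goto c→11
  11='acabc' goto ·  [P1 ends]
  12='aa' goto d→13
  13='aad' goto ·  [P2 ends]
  14='b' goto a→15 d→21
  15='ba' goto c→18 d→16
  16='bad' goto a→17
  17='bada' goto ·  [P3 ends]
  18='bac' goto a→19
  19='baca' goto a→20 b→23
  20='bacaa' goto ·  [P4 ends]
  21='bd' goto a→22
  22='bda' goto ·  [P5 ends]
  23='bacab' goto ·  [P6 ends]
  24='c' goto a→25
  25='ca' goto a→26
  26='caa' goto ·  [P7 ends]

BFS fail/out derivation:
  n1('d'): parent n0 fail=0; on 'd' 0 → fail=0;  out ∅∪∅=∅
  n7('a'): parent n0 fail=0; on 'a' 0 → fail=0;  out ∅∪∅=∅
  n14('b'): parent n0 fail=0; on 'b' 0 → fail=0;  out ∅∪∅=∅
  n24('c'): parent n0 fail=0; on 'c' 0 → fail=0;  out ∅∪∅=∅
  n2('dd'): parent n1 fail=0; on 'd' 0 → fail=1;  out ∅∪∅=∅
  n8('ac'): parent n7 fail=0; on 'c' 0 → fail=24;  out ∅∪∅=∅
  n12('aa'): parent n7 fail=0; on 'a' 0 → fail=7;  out ∅∪∅=∅
  n15('ba'): parent n14 fail=0; on 'a' 0 → fail=7;  out ∅∪∅=∅
  n21('bd'): parent n14 fail=0; on 'd' 0 → fail=1;  out ∅∪∅=∅
  n25('ca'): parent n24 fail=0; on 'a' 0 → fail=7;  out ∅∪∅=∅
  n3('ddd'): parent n2 fail=1; on 'd' 1 → fail=2;  out ∅∪∅=∅
  n9('aca'): parent n8 fail=24; on 'a' 24 → fail=25;  out ∅∪∅=∅
  n13('aad'): parent n12 fail=7; on 'd' 7→0 → fail=1;  out {2}∪∅={2}
  n16('bad'): parent n15 fail=7; on 'd' 7→0 → fail=1;  out ∅∪∅=∅
  n18('bac'): parent n15 fail=7; on 'c' 7 → fail=8;  out ∅∪∅=∅
  n22('bda'): parent n21 fail=1; on 'a' 1→0 → fail=7;  out {5}∪∅={5}
  n26('caa'): parent n25 fail=7; on 'a' 7 → fail=12;  out {7}∪∅={7}
  n4('ddda'): parent n3 fail=2; on 'a' 2→1→0 → fail=7;  out ∅∪∅=∅
  n10('acab'): parent n9 fail=25; on 'b' 25→7→0 → fail=14;  out ∅∪∅=∅
  n17('bada'): parent n16 fail=1; on 'a' 1→0 → fail=7;  out {3}∪∅={3}
  n19('baca'): parent n18 fail=8; on 'a' 8 → fail=9;  out ∅∪∅=∅
  n5('dddab'): parent n4 fail=7; on 'b' 7→0 → fail=14;  out ∅∪∅=∅
  n11('acabc'): parent n10 fail=14; on 'c' 14→0 → fail=24;  out {1}∪∅={1}
  n20('bacaa'): parent n19 fail=9; on 'a' 9→25 → fail=26;  out {4}∪{7}={4,7}
  n23('bacab'): parent n19 fail=9; on 'b' 9 → fail=10;  out {6}∪∅={6}
  n6('dddabd'): parent n5 fail=14; on 'd' 14 → fail=21;  out {0}∪∅={0}

Run:
pos 0 'a': at 7
pos 1 'c': at 8
pos 2 'd': at 1 (via fail)
pos 3 'c': at 24 (via fail)
pos 4 'a': at 25
pos 5 'b': at 14 (via fail)
pos 6 'd': at 21
pos 7 'a': at 22  → match P5@[5:7]
pos 8 'b': at 14 (via fail)
pos 9 'b': at 14 (via fail)
pos 10 'a': at 15
pos 11 'b': at 14 (via fail)
pos 12 'd': at 21
pos 13 'c': at 24 (via fail)
pos 14 'c': at 24 (via fail)
pos 15 'a': at 25
pos 16 'a': at 26  → match P7@[14:16]
pos 17 'b': at 14 (via fail)
pos 18 'a': at 15
pos 19 'd': at 16
pos 20 'a': at 17  → match P3@[17:20]
pos 21 'b': at 14 (via fail)
pos 22 'a': at 15
pos 23 'd': at 16
pos 24 'a': at 17  → match P3@[21:24]
pos 25 'b': at 14 (via fail)
pos 26 'd': at 21
pos 27 'b': at 14 (via fail)
pos 28 'c': at 24 (via fail)
pos 29 'a': at 25
pos 30 'a': at 26  → match P7@[28:30]
pos 31 'b': at 14 (via fail)
pos 32 'a': at 15
pos 33 'c': at 18
pos 34 'a': at 19
pos 35 'a': at 20  → match P4@[31:35],P7@[33:35]
pos 36 'b': at 14 (via fail)
pos 37 'b': at 14 (via fail)
pos 38 'd': at 21

All matches (sorted): [[7,5],[16,7],[20,3],[24,3],[30,7],[35,4],[35,7]]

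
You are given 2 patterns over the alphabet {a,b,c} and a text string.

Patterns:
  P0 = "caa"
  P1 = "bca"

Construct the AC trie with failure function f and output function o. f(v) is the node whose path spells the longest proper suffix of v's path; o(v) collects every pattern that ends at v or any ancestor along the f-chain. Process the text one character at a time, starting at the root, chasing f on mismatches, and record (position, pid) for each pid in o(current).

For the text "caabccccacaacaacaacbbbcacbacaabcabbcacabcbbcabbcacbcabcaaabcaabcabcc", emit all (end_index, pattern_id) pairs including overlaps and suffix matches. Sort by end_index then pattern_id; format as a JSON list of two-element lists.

Build automaton:
Trie nodes:
  0='ε' goto b→4 c→1
  1='c' goto a→2
  2='ca' goto a→3
  3='caa' goto ·  ←P0
  4='b' goto c→5
  5='bc' goto a→6
  6='bca' goto ·  ←P1

BFS fail/out derivation:
  n1('c'): parent n0 fail=0; on 'c' 0 → fail=0;  out ∅∪∅=∅
  n4('b'): parent n0 fail=0; on 'b' 0 → fail=0;  out ∅∪∅=∅
  n2('ca'): parent n1 fail=0; on 'a' 0 → fail=0;  out ∅∪∅=∅
  n5('bc'): parent n4 fail=0; on 'c' 0 → fail=1;  out ∅∪∅=∅
  n3('caa'): parent n2 fail=0; on 'a' 0 → fail=0;  out {0}∪∅={0}
  n6('bca'): parent n5 fail=1; on 'a' 1 → fail=2;  out {1}∪∅={1}

Text stream:
i=0 'c': node 0→1
i=1 'a': node 1→2
i=2 'a': node 2→3  emit P0@[0:2]
i=3 'b': node 3→4 (via fail)
i=4 'c': node 4→5
i=5 'c': node 5→1 (via fail)
i=6 'c': node 1→1 (via fail)
i=7 'c': node 1→1 (via fail)
i=8 'a': node 1→2
i=9 'c': node 2→1 (via fail)
i=10 'a': node 1→2
i=11 'a': node 2→3  emit P0@[9:11]
i=12 'c': node 3→1 (via fail)
i=13 'a': node 1→2
i=14 'a': node 2→3  emit P0@[12:14]
i=15 'c': node 3→1 (via fail)
i=16 'a': node 1→2
i=17 'a': node 2→3  emit P0@[15:17]
i=18 'c': node 3→1 (via fail)
i=19 'b': node 1→4 (via fail)
i=20 'b': node 4→4 (via fail)
i=21 'b': node 4→4 (via fail)
i=22 'c': node 4→5
i=23 'a': node 5→6  emit P1@[21:23]
i=24 'c': node 6→1 (via fail)
i=25 'b': node 1→4 (via fail)
i=26 'a': node 4→0 (via fail)
i=27 'c': node 0→1
i=28 'a': node 1→2
i=29 'a': node 2→3  emit P0@[27:29]
i=30 'b': node 3→4 (via fail)
i=31 'c': node 4→5
i=32 'a': node 5→6  emit P1@[30:32]
i=33 'b': node 6→4 (via fail)
i=34 'b': node 4→4 (via fail)
i=35 'c': node 4→5
i=36 'a': node 5→6  emit P1@[34:36]
i=37 'c': node 6→1 (via fail)
i=38 'a': node 1→2
i=39 'b': node 2→4 (via fail)
i=40 'c': node 4→5
i=41 'b': node 5→4 (via fail)
i=42 'b': node 4→4 (via fail)
i=43 'c': node 4→5
i=44 'a': node 5→6  emit P1@[42:44]
i=45 'b': node 6→4 (via fail)
i=46 'b': node 4→4 (via fail)
i=47 'c': node 4→5
i=48 'a': node 5→6  emit P1@[46:48]
i=49 'c': node 6→1 (via fail)
i=50 'b': node 1→4 (via fail)
i=51 'c': node 4→5
i=52 'a': node 5→6  emit P1@[50:52]
i=53 'b': node 6→4 (via fail)
i=54 'c': node 4→5
i=55 'a': node 5→6  emit P1@[53:55]
i=56 'a': node 6→3 (via fail)  emit P0@[54:56]
i=57 'a': node 3→0 (via fail)
i=58 'b': node 0→4
i=59 'c': node 4→5
i=60 'a': node 5→6  emit P1@[58:60]
i=61 'a': node 6→3 (via fail)  emit P0@[59:61]
i=62 'b': node 3→4 (via fail)
i=63 'c': node 4→5
i=64 'a': node 5→6  emit P1@[62:64]
i=65 'b': node 6→4 (via fail)
i=66 'c': node 4→5
i=67 'c': node 5→1 (via fail)

All matches (sorted): [[2,0],[11,0],[14,0],[17,0],[23,1],[29,0],[32,1],[36,1],[44,1],[48,1],[52,1],[55,1],[56,0],[60,1],[61,0],[64,1]]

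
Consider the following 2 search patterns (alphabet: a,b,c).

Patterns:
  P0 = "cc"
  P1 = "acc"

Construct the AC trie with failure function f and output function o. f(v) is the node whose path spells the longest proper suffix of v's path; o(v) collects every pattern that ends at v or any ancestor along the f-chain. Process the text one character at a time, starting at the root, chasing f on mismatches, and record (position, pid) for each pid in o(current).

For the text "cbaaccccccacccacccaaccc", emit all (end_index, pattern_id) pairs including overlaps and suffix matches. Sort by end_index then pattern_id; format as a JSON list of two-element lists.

Build automaton:
Trie (insert patterns):
  0='ε' goto a→3 c→1
  1='c' goto c→2
  2='cc' goto ·  [P0 ends]
  3='a' goto c→4
  4='ac' goto c→5
  5='acc' goto ·  [P1 ends]

Failure links (BFS by depth):
  n1('c'): parent n0 fail=0; on 'c' 0 → fail=0;  out ∅∪∅=∅
  n3('a'): parent n0 fail=0; on 'a' 0 → fail=0;  out ∅∪∅=∅
  n2('cc'): parent n1 fail=0; on 'c' 0 → fail=1;  out {0}∪∅={0}
  n4('ac'): parent n3 fail=0; on 'c' 0 → fail=1;  out ∅∪∅=∅
  n5('acc'): parent n4 fail=1; on 'c' 1 → fail=2;  out {1}∪{0}={0,1}

Scan:
i=0 'c': node 0→1
i=1 'b': node 1→0 (fail-walked)
i=2 'a': node 0→3
i=3 'a': node 3→3 (fail-walked)
i=4 'c': node 3→4
i=5 'c': node 4→5  → match P0@[4:5],P1@[3:5]
i=6 'c': node 5→2 (fail-walked)  → match P0@[5:6]
i=7 'c': node 2→2 (fail-walked)  → match P0@[6:7]
i=8 'c': node 2→2 (fail-walked)  → match P0@[7:8]
i=9 'c': node 2→2 (fail-walked)  → match P0@[8:9]
i=10 'a': node 2→3 (fail-walked)
i=11 'c': node 3→4
i=12 'c': node 4→5  → match P0@[11:12],P1@[10:12]
i=13 'c': node 5→2 (fail-walked)  → match P0@[12:13]
i=14 'a': node 2→3 (fail-walked)
i=15 'c': node 3→4
i=16 'c': node 4→5  → match P0@[15:16],P1@[14:16]
i=17 'c': node 5→2 (fail-walked)  → match P0@[16:17]
i=18 'a': node 2→3 (fail-walked)
i=19 'a': node 3→3 (fail-walked)
i=20 'c': node 3→4
i=21 'c': node 4→5  → match P0@[20:21],P1@[19:21]
i=22 'c': node 5→2 (fail-walked)  → match P0@[21:22]

Result: [[5,0],[5,1],[6,0],[7,0],[8,0],[9,0],[12,0],[12,1],[13,0],[16,0],[16,1],[17,0],[21,0],[21,1],[22,0]]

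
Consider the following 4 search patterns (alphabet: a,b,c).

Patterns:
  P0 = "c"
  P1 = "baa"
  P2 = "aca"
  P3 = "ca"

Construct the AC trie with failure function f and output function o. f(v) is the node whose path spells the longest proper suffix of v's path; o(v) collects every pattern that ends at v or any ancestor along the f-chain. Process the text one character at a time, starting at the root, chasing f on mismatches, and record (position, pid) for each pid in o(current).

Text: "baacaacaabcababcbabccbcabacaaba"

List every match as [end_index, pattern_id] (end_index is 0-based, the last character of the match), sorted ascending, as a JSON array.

Build:
Trie (insert patterns):
  0='ε' goto a→5 b→2 c→1
  1='c' goto a→8  ←P0
  2='b' goto a→3
  3='ba' goto a→4
  4='baa' goto ·  ←P1
  5='a' goto c→6
  6='ac' goto a→7
  7='aca' goto ·  ←P2
  8='ca' goto ·  ←P3

BFS fail/out derivation:
  fail(1) 'c': from fail(0)=0 chase 'c': 0 ⇒ 0;  out={0}∪out(0)={0}
  fail(2) 'b': from fail(0)=0 chase 'b': 0 ⇒ 0;  out=∅∪out(0)=∅
  fail(5) 'a': from fail(0)=0 chase 'a': 0 ⇒ 0;  out=∅∪out(0)=∅
  fail(3) 'ba': from fail(2)=0 chase 'a': 0 ⇒ 5;  out=∅∪out(5)=∅
  fail(6) 'ac': from fail(5)=0 chase 'c': 0 ⇒ 1;  out=∅∪out(1)={0}
  fail(8) 'ca': from fail(1)=0 chase 'a': 0 ⇒ 5;  out={3}∪out(5)={3}
  fail(4) 'baa': from fail(3)=5 chase 'a': 5→0 ⇒ 5;  out={1}∪out(5)={1}
  fail(7) 'aca': from fail(6)=1 chase 'a': 1 ⇒ 8;  out={2}∪out(8)={2,3}

Run:
i=0 'b': node 0→2
i=1 'a': node 2→3
i=2 'a': node 3→4  ** P1@[0:2]
i=3 'c': node 4→6 (via fail)  ** P0@[3:3]
i=4 'a': node 6→7  ** P2@[2:4],P3@[3:4]
i=5 'a': node 7→5 (via fail)
i=6 'c': node 5→6  ** P0@[6:6]
i=7 'a': node 6→7  ** P2@[5:7],P3@[6:7]
i=8 'a': node 7→5 (via fail)
i=9 'b': node 5→2 (via fail)
i=10 'c': node 2→1 (via fail)  ** P0@[10:10]
i=11 'a': node 1→8  ** P3@[10:11]
i=12 'b': node 8→2 (via fail)
i=13 'a': node 2→3
i=14 'b': node 3→2 (via fail)
i=15 'c': node 2→1 (via fail)  ** P0@[15:15]
i=16 'b': node 1→2 (via fail)
i=17 'a': node 2→3
i=18 'b': node 3→2 (via fail)
i=19 'c': node 2→1 (via fail)  ** P0@[19:19]
i=20 'c': node 1→1 (via fail)  ** P0@[20:20]
i=21 'b': node 1→2 (via fail)
i=22 'c': node 2→1 (via fail)  ** P0@[22:22]
i=23 'a': node 1→8  ** P3@[22:23]
i=24 'b': node 8→2 (via fail)
i=25 'a': node 2→3
i=26 'c': node 3→6 (via fail)  ** P0@[26:26]
i=27 'a': node 6→7  ** P2@[25:27],P3@[26:27]
i=28 'a': node 7→5 (via fail)
i=29 'b': node 5→2 (via fail)
i=30 'a': node 2→3

Matches: [[2,1],[3,0],[4,2],[4,3],[6,0],[7,2],[7,3],[10,0],[11,3],[15,0],[19,0],[20,0],[22,0],[23,3],[26,0],[27,2],[27,3]]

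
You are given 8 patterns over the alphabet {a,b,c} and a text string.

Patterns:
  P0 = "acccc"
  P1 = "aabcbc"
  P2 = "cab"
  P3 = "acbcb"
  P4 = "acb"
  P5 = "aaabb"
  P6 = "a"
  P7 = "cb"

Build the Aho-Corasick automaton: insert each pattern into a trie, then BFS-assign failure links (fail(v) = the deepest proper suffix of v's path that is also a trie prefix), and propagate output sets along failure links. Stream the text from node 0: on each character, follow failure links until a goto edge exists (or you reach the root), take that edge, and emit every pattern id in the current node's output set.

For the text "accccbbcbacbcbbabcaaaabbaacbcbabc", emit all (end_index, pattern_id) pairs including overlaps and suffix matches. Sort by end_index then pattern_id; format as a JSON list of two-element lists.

Build:
Trie (insert patterns):
  n0 'ε': a→1 c→11
  n1 'a': a→6 c→2  [P6 ends]
  n2 'ac': b→14 c→3
  n3 'acc': c→4
  n4 'accc': c→5
  n5 'acccc': ·  [P0 ends]
  n6 'aa': a→17 b→7
  n7 'aab': c→8
  n8 'aabc': b→9
  n9 'aabcb': c→10
  n10 'aabcbc': ·  [P1 ends]
  n11 'c': a→12 b→20
  n12 'ca': b→13
  n13 'cab': ·  [P2 ends]
  n14 'acb': c→15  [P4 ends]
  n15 'acbc': b→16
  n16 'acbcb': ·  [P3 ends]
  n17 'aaa': b→18
  n18 'aaab': b→19
  n19 'aaabb': ·  [P5 ends]
  n20 'cb': ·  [P7 ends]

Failure links (BFS by depth):
  n1('a'): parent n0 fail=0; on 'a' 0 → fail=0;  out {6}∪∅={6}
  n11('c'): parent n0 fail=0; on 'c' 0 → fail=0;  out ∅∪∅=∅
  n2('ac'): parent n1 fail=0; on 'c' 0 → fail=11;  out ∅∪∅=∅
  n6('aa'): parent n1 fail=0; on 'a' 0 → fail=1;  out ∅∪{6}={6}
  n12('ca'): parent n11 fail=0; on 'a' 0 → fail=1;  out ∅∪{6}={6}
  n20('cb'): parent n11 fail=0; on 'b' 0 → fail=0;  out {7}∪∅={7}
  n3('acc'): parent n2 fail=11; on 'c' 11→0 → fail=11;  out ∅∪∅=∅
  n7('aab'): parent n6 fail=1; on 'b' 1→0 → fail=0;  out ∅∪∅=∅
  n13('cab'): parent n12 fail=1; on 'b' 1→0 → fail=0;  out {2}∪∅={2}
  n14('acb'): parent n2 fail=11; on 'b' 11 → fail=20;  out {4}∪{7}={4,7}
  n17('aaa'): parent n6 fail=1; on 'a' 1 → fail=6;  out ∅∪{6}={6}
  n4('accc'): parent n3 fail=11; on 'c' 11→0 → fail=11;  out ∅∪∅=∅
  n8('aabc'): parent n7 fail=0; on 'c' 0 → fail=11;  out ∅∪∅=∅
  n15('acbc'): parent n14 fail=20; on 'c' 20→0 → fail=11;  out ∅∪∅=∅
  n18('aaab'): parent n17 fail=6; on 'b' 6 → fail=7;  out ∅∪∅=∅
  n5('acccc'): parent n4 fail=11; on 'c' 11→0 → fail=11;  out {0}∪∅={0}
  n9('aabcb'): parent n8 fail=11; on 'b' 11 → fail=20;  out ∅∪{7}={7}
  n16('acbcb'): parent n15 fail=11; on 'b' 11 → fail=20;  out {3}∪{7}={3,7}
  n19('aaabb'): parent n18 fail=7; on 'b' 7→0 → fail=0;  out {5}∪∅={5}
  n10('aabcbc'): parent n9 fail=20; on 'c' 20→0 → fail=11;  out {1}∪∅={1}

Run:
[0] read 'a'  n0⇒n1  → match P6@[0:0]
[1] read 'c'  n1⇒n2
[2] read 'c'  n2⇒n3
[3] read 'c'  n3⇒n4
[4] read 'c'  n4⇒n5  → match P0@[0:4]
[5] read 'b'  n5⇒n20 (fail-walked)  → match P7@[4:5]
[6] read 'b'  n20⇒n0 (fail-walked)
[7] read 'c'  n0⇒n11
[8] read 'b'  n11⇒n20  → match P7@[7:8]
[9] read 'a'  n20⇒n1 (fail-walked)  → match P6@[9:9]
[10] read 'c'  n1⇒n2
[11] read 'b'  n2⇒n14  → match P4@[9:11],P7@[10:11]
[12] read 'c'  n14⇒n15
[13] read 'b'  n15⇒n16  → match P3@[9:13],P7@[12:13]
[14] read 'b'  n16⇒n0 (fail-walked)
[15] read 'a'  n0⇒n1  → match P6@[15:15]
[16] read 'b'  n1⇒n0 (fail-walked)
[17] read 'c'  n0⇒n11
[18] read 'a'  n11⇒n12  → match P6@[18:18]
[19] read 'a'  n12⇒n6 (fail-walked)  → match P6@[19:19]
[20] read 'a'  n6⇒n17  → match P6@[20:20]
[21] read 'a'  n17⇒n17 (fail-walked)  → match P6@[21:21]
[22] read 'b'  n17⇒n18
[23] read 'b'  n18⇒n19  → match P5@[19:23]
[24] read 'a'  n19⇒n1 (fail-walked)  → match P6@[24:24]
[25] read 'a'  n1⇒n6  → match P6@[25:25]
[26] read 'c'  n6⇒n2 (fail-walked)
[27] read 'b'  n2⇒n14  → match P4@[25:27],P7@[26:27]
[28] read 'c'  n14⇒n15
[29] read 'b'  n15⇒n16  → match P3@[25:29],P7@[28:29]
[30] read 'a'  n16⇒n1 (fail-walked)  → match P6@[30:30]
[31] read 'b'  n1⇒n0 (fail-walked)
[32] read 'c'  n0⇒n11

Matches: [[0,6],[4,0],[5,7],[8,7],[9,6],[11,4],[11,7],[13,3],[13,7],[15,6],[18,6],[19,6],[20,6],[21,6],[23,5],[24,6],[25,6],[27,4],[27,7],[29,3],[29,7],[30,6]]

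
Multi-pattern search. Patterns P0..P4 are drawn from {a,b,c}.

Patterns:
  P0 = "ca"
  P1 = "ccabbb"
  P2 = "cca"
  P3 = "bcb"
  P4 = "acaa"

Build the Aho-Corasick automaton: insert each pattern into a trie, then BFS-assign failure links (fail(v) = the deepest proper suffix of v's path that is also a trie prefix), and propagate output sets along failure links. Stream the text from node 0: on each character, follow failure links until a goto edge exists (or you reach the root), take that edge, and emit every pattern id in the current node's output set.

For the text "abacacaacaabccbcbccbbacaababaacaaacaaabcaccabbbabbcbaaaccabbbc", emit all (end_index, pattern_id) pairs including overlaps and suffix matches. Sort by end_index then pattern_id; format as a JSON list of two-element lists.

Build automaton:
Trie nodes:
  0='ε' goto a→11 b→8 c→1
  1='c' goto a→2 c→3
  2='ca' goto ·  ←P0
  3='cc' goto a→4
  4='cca' goto b→5  ←P2
  5='ccab' goto b→6
  6='ccabb' goto b→7
  7='ccabbb' goto ·  ←P1
  8='b' goto c→9
  9='bc' goto b→10
  10='bcb' goto ·  ←P3
  11='a' goto c→12
  12='ac' goto a→13
  13='aca' goto a→14
  14='acaa' goto ·  ←P4

BFS fail/out derivation:
  fail(1) 'c': from fail(0)=0 chase 'c': 0 ⇒ 0;  out=∅∪out(0)=∅
  fail(8) 'b': from fail(0)=0 chase 'b': 0 ⇒ 0;  out=∅∪out(0)=∅
  fail(11) 'a': from fail(0)=0 chase 'a': 0 ⇒ 0;  out=∅∪out(0)=∅
  fail(2) 'ca': from fail(1)=0 chase 'a': 0 ⇒ 11;  out={0}∪out(11)={0}
  fail(3) 'cc': from fail(1)=0 chase 'c': 0 ⇒ 1;  out=∅∪out(1)=∅
  fail(9) 'bc': from fail(8)=0 chase 'c': 0 ⇒ 1;  out=∅∪out(1)=∅
  fail(12) 'ac': from fail(11)=0 chase 'c': 0 ⇒ 1;  out=∅∪out(1)=∅
  fail(4) 'cca': from fail(3)=1 chase 'a': 1 ⇒ 2;  out={2}∪out(2)={0,2}
  fail(10) 'bcb': from fail(9)=1 chase 'b': 1→0 ⇒ 8;  out={3}∪out(8)={3}
  fail(13) 'aca': from fail(12)=1 chase 'a': 1 ⇒ 2;  out=∅∪out(2)={0}
  fail(5) 'ccab': from fail(4)=2 chase 'b': 2→11→0 ⇒ 8;  out=∅∪out(8)=∅
  fail(14) 'acaa': from fail(13)=2 chase 'a': 2→11→0 ⇒ 11;  out={4}∪out(11)={4}
  fail(6) 'ccabb': from fail(5)=8 chase 'b': 8→0 ⇒ 8;  out=∅∪out(8)=∅
  fail(7) 'ccabbb': from fail(6)=8 chase 'b': 8→0 ⇒ 8;  out={1}∪out(8)={1}

Scan:
pos 0 'a': at 11
pos 1 'b': at 8 ·f
pos 2 'a': at 11 ·f
pos 3 'c': at 12
pos 4 'a': at 13  ** P0@[3:4]
pos 5 'c': at 12 ·f
pos 6 'a': at 13  ** P0@[5:6]
pos 7 'a': at 14  ** P4@[4:7]
pos 8 'c': at 12 ·f
pos 9 'a': at 13  ** P0@[8:9]
pos 10 'a': at 14  ** P4@[7:10]
pos 11 'b': at 8 ·f
pos 12 'c': at 9
pos 13 'c': at 3 ·f
pos 14 'b': at 8 ·f
pos 15 'c': at 9
pos 16 'b': at 10  ** P3@[14:16]
pos 17 'c': at 9 ·f
pos 18 'c': at 3 ·f
pos 19 'b': at 8 ·f
pos 20 'b': at 8 ·f
pos 21 'a': at 11 ·f
pos 22 'c': at 12
pos 23 'a': at 13  ** P0@[22:23]
pos 24 'a': at 14  ** P4@[21:24]
pos 25 'b': at 8 ·f
pos 26 'a': at 11 ·f
pos 27 'b': at 8 ·f
pos 28 'a': at 11 ·f
pos 29 'a': at 11 ·f
pos 30 'c': at 12
pos 31 'a': at 13  ** P0@[30:31]
pos 32 'a': at 14  ** P4@[29:32]
pos 33 'a': at 11 ·f
pos 34 'c': at 12
pos 35 'a': at 13  ** P0@[34:35]
pos 36 'a': at 14  ** P4@[33:36]
pos 37 'a': at 11 ·f
pos 38 'b': at 8 ·f
pos 39 'c': at 9
pos 40 'a': at 2 ·f  ** P0@[39:40]
pos 41 'c': at 12 ·f
pos 42 'c': at 3 ·f
pos 43 'a': at 4  ** P0@[42:43],P2@[41:43]
pos 44 'b': at 5
pos 45 'b': at 6
pos 46 'b': at 7  ** P1@[41:46]
pos 47 'a': at 11 ·f
pos 48 'b': at 8 ·f
pos 49 'b': at 8 ·f
pos 50 'c': at 9
pos 51 'b': at 10  ** P3@[49:51]
pos 52 'a': at 11 ·f
pos 53 'a': at 11 ·f
pos 54 'a': at 11 ·f
pos 55 'c': at 12
pos 56 'c': at 3 ·f
pos 57 'a': at 4  ** P0@[56:57],P2@[55:57]
pos 58 'b': at 5
pos 59 'b': at 6
pos 60 'b': at 7  ** P1@[55:60]
pos 61 'c': at 9 ·f

Result: [[4,0],[6,0],[7,4],[9,0],[10,4],[16,3],[23,0],[24,4],[31,0],[32,4],[35,0],[36,4],[40,0],[43,0],[43,2],[46,1],[51,3],[57,0],[57,2],[60,1]]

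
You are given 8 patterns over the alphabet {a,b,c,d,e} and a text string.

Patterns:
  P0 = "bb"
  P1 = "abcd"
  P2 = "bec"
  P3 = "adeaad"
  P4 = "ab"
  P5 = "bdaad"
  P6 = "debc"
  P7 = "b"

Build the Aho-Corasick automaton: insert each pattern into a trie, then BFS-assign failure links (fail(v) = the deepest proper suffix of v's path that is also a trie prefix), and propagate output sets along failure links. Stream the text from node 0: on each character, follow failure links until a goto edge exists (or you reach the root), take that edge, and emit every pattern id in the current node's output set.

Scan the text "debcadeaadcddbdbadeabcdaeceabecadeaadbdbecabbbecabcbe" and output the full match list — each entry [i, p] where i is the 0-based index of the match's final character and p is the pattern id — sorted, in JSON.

Construct AC machine:
Trie (insert patterns):
  0='ε' goto a→3 b→1 d→18
  1='b' goto b→2 d→14 e→7  [P7 ends]
  2='bb' goto ·  [P0 ends]
  3='a' goto b→4 d→9
  4='ab' goto c→5  [P4 ends]
  5='abc' goto d→6
  6='abcd' goto ·  [P1 ends]
  7='be' goto c→8
  8='bec' goto ·  [P2 ends]
  9='ad' goto e→10
  10='ade' goto a→11
  11='adea' goto a→12
  12='adeaa' goto d→13
  13='adeaad' goto ·  [P3 ends]
  14='bd' goto a→15
  15='bda' goto a→16
  16='bdaa' goto d→17
  17='bdaad' goto ·  [P5 ends]
  18='d' goto e→19
  19='de' goto b→20
  20='deb' goto c→21
  21='debc' goto ·  [P6 ends]

BFS fail/out derivation:
  n1('b'): parent n0 fail=0; on 'b' 0 → fail=0;  out {7}∪∅={7}
  n3('a'): parent n0 fail=0; on 'a' 0 → fail=0;  out ∅∪∅=∅
  n18('d'): parent n0 fail=0; on 'd' 0 → fail=0;  out ∅∪∅=∅
  n2('bb'): parent n1 fail=0; on 'b' 0 → fail=1;  out {0}∪{7}={0,7}
  n4('ab'): parent n3 fail=0; on 'b' 0 → fail=1;  out {4}∪{7}={4,7}
  n7('be'): parent n1 fail=0; on 'e' 0 → fail=0;  out ∅∪∅=∅
  n9('ad'): parent n3 fail=0; on 'd' 0 → fail=18;  out ∅∪∅=∅
  n14('bd'): parent n1 fail=0; on 'd' 0 → fail=18;  out ∅∪∅=∅
  n19('de'): parent n18 fail=0; on 'e' 0 → fail=0;  out ∅∪∅=∅
  n5('abc'): parent n4 fail=1; on 'c' 1→0 → fail=0;  out ∅∪∅=∅
  n8('bec'): parent n7 fail=0; on 'c' 0 → fail=0;  out {2}∪∅={2}
  n10('ade'): parent n9 fail=18; on 'e' 18 → fail=19;  out ∅∪∅=∅
  n15('bda'): parent n14 fail=18; on 'a' 18→0 → fail=3;  out ∅∪∅=∅
  n20('deb'): parent n19 fail=0; on 'b' 0 → fail=1;  out ∅∪{7}={7}
  n6('abcd'): parent n5 fail=0; on 'd' 0 → fail=18;  out {1}∪∅={1}
  n11('adea'): parent n10 fail=19; on 'a' 19→0 → fail=3;  out ∅∪∅=∅
  n16('bdaa'): parent n15 fail=3; on 'a' 3→0 → fail=3;  out ∅∪∅=∅
  n21('debc'): parent n20 fail=1; on 'c' 1→0 → fail=0;  out {6}∪∅={6}
  n12('adeaa'): parent n11 fail=3; on 'a' 3→0 → fail=3;  out ∅∪∅=∅
  n17('bdaad'): parent n16 fail=3; on 'd' 3 → fail=9;  out {5}∪∅={5}
  n13('adeaad'): parent n12 fail=3; on 'd' 3 → fail=9;  out {3}∪∅={3}

Scan:
[0] read 'd'  n0⇒n18
[1] read 'e'  n18⇒n19
[2] read 'b'  n19⇒n20  emit P7@[2:2]
[3] read 'c'  n20⇒n21  emit P6@[0:3]
[4] read 'a'  n21⇒n3 (fail-walked)
[5] read 'd'  n3⇒n9
[6] read 'e'  n9⇒n10
[7] read 'a'  n10⇒n11
[8] read 'a'  n11⇒n12
[9] read 'd'  n12⇒n13  emit P3@[4:9]
[10] read 'c'  n13⇒n0 (fail-walked)
[11] read 'd'  n0⇒n18
[12] read 'd'  n18⇒n18 (fail-walked)
[13] read 'b'  n18⇒n1 (fail-walked)  emit P7@[13:13]
[14] read 'd'  n1⇒n14
[15] read 'b'  n14⇒n1 (fail-walked)  emit P7@[15:15]
[16] read 'a'  n1⇒n3 (fail-walked)
[17] read 'd'  n3⇒n9
[18] read 'e'  n9⇒n10
[19] read 'a'  n10⇒n11
[20] read 'b'  n11⇒n4 (fail-walked)  emit P4@[19:20],P7@[20:20]
[21] read 'c'  n4⇒n5
[22] read 'd'  n5⇒n6  emit P1@[19:22]
[23] read 'a'  n6⇒n3 (fail-walked)
[24] read 'e'  n3⇒n0 (fail-walked)
[25] read 'c'  n0⇒n0
[26] read 'e'  n0⇒n0
[27] read 'a'  n0⇒n3
[28] read 'b'  n3⇒n4  emit P4@[27:28],P7@[28:28]
[29] read 'e'  n4⇒n7 (fail-walked)
[30] read 'c'  n7⇒n8  emit P2@[28:30]
[31] read 'a'  n8⇒n3 (fail-walked)
[32] read 'd'  n3⇒n9
[33] read 'e'  n9⇒n10
[34] read 'a'  n10⇒n11
[35] read 'a'  n11⇒n12
[36] read 'd'  n12⇒n13  emit P3@[31:36]
[37] read 'b'  n13⇒n1 (fail-walked)  emit P7@[37:37]
[38] read 'd'  n1⇒n14
[39] read 'b'  n14⇒n1 (fail-walked)  emit P7@[39:39]
[40] read 'e'  n1⇒n7
[41] read 'c'  n7⇒n8  emit P2@[39:41]
[42] read 'a'  n8⇒n3 (fail-walked)
[43] read 'b'  n3⇒n4  emit P4@[42:43],P7@[43:43]
[44] read 'b'  n4⇒n2 (fail-walked)  emit P0@[43:44],P7@[44:44]
[45] read 'b'  n2⇒n2 (fail-walked)  emit P0@[44:45],P7@[45:45]
[46] read 'e'  n2⇒n7 (fail-walked)
[47] read 'c'  n7⇒n8  emit P2@[45:47]
[48] read 'a'  n8⇒n3 (fail-walked)
[49] read 'b'  n3⇒n4  emit P4@[48:49],P7@[49:49]
[50] read 'c'  n4⇒n5
[51] read 'b'  n5⇒n1 (fail-walked)  emit P7@[51:51]
[52] read 'e'  n1⇒n7

All matches (sorted): [[2,7],[3,6],[9,3],[13,7],[15,7],[20,4],[20,7],[22,1],[28,4],[28,7],[30,2],[36,3],[37,7],[39,7],[41,2],[43,4],[43,7],[44,0],[44,7],[45,0],[45,7],[47,2],[49,4],[49,7],[51,7]]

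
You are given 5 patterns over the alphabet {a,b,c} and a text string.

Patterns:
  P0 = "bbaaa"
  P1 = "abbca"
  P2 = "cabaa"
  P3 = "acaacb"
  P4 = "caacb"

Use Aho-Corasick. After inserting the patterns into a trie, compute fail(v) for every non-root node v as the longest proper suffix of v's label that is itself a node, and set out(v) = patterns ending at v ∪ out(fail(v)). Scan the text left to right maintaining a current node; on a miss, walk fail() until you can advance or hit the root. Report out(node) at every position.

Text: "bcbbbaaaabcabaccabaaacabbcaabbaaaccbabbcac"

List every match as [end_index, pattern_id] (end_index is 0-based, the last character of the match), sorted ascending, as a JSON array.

Construct AC machine:
Trie nodes:
  n0 'ε': a→6 b→1 c→11
  n1 'b': b→2
  n2 'bb': a→3
  n3 'bba': a→4
  n4 'bbaa': a→5
  n5 'bbaaa': ·  ←P0
  n6 'a': b→7 c→16
  n7 'ab': b→8
  n8 'abb': c→9
  n9 'abbc': a→10
  n10 'abbca': ·  ←P1
  n11 'c': a→12
  n12 'ca': a→21 b→13
  n13 'cab': a→14
  n14 'caba': a→15
  n15 'cabaa': ·  ←P2
  n16 'ac': a→17
  n17 'aca': a→18
  n18 'acaa': c→19
  n19 'acaac': b→20
  n20 'acaacb': ·  ←P3
  n21 'caa': c→22
  n22 'caac': b→23
  n23 'caacb': ·  ←P4

BFS fail/out derivation:
  n1('b'): parent n0 fail=0; on 'b' 0 → fail=0;  out ∅∪∅=∅
  n6('a'): parent n0 fail=0; on 'a' 0 → fail=0;  out ∅∪∅=∅
  n11('c'): parent n0 fail=0; on 'c' 0 → fail=0;  out ∅∪∅=∅
  n2('bb'): parent n1 fail=0; on 'b' 0 → fail=1;  out ∅∪∅=∅
  n7('ab'): parent n6 fail=0; on 'b' 0 → fail=1;  out ∅∪∅=∅
  n12('ca'): parent n11 fail=0; on 'a' 0 → fail=6;  out ∅∪∅=∅
  n16('ac'): parent n6 fail=0; on 'c' 0 → fail=11;  out ∅∪∅=∅
  n3('bba'): parent n2 fail=1; on 'a' 1→0 → fail=6;  out ∅∪∅=∅
  n8('abb'): parent n7 fail=1; on 'b' 1 → fail=2;  out ∅∪∅=∅
  n13('cab'): parent n12 fail=6; on 'b' 6 → fail=7;  out ∅∪∅=∅
  n17('aca'): parent n16 fail=11; on 'a' 11 → fail=12;  out ∅∪∅=∅
  n21('caa'): parent n12 fail=6; on 'a' 6→0 → fail=6;  out ∅∪∅=∅
  n4('bbaa'): parent n3 fail=6; on 'a' 6→0 → fail=6;  out ∅∪∅=∅
  n9('abbc'): parent n8 fail=2; on 'c' 2→1→0 → fail=11;  out ∅∪∅=∅
  n14('caba'): parent n13 fail=7; on 'a' 7→1→0 → fail=6;  out ∅∪∅=∅
  n18('acaa'): parent n17 fail=12; on 'a' 12 → fail=21;  out ∅∪∅=∅
  n22('caac'): parent n21 fail=6; on 'c' 6 → fail=16;  out ∅∪∅=∅
  n5('bbaaa'): parent n4 fail=6; on 'a' 6→0 → fail=6;  out {0}∪∅={0}
  n10('abbca'): parent n9 fail=11; on 'a' 11 → fail=12;  out {1}∪∅={1}
  n15('cabaa'): parent n14 fail=6; on 'a' 6→0 → fail=6;  out {2}∪∅={2}
  n19('acaac'): parent n18 fail=21; on 'c' 21 → fail=22;  out ∅∪∅=∅
  n23('caacb'): parent n22 fail=16; on 'b' 16→11→0 → fail=1;  out {4}∪∅={4}
  n20('acaacb'): parent n19 fail=22; on 'b' 22 → fail=23;  out {3}∪{4}={3,4}

Text stream:
[0] read 'b'  n0⇒n1
[1] read 'c'  n1⇒n11 (fail-walked)
[2] read 'b'  n11⇒n1 (fail-walked)
[3] read 'b'  n1⇒n2
[4] read 'b'  n2⇒n2 (fail-walked)
[5] read 'a'  n2⇒n3
[6] read 'a'  n3⇒n4
[7] read 'a'  n4⇒n5  emit P0@[3:7]
[8] read 'a'  n5⇒n6 (fail-walked)
[9] read 'b'  n6⇒n7
[10] read 'c'  n7⇒n11 (fail-walked)
[11] read 'a'  n11⇒n12
[12] read 'b'  n12⇒n13
[13] read 'a'  n13⇒n14
[14] read 'c'  n14⇒n16 (fail-walked)
[15] read 'c'  n16⇒n11 (fail-walked)
[16] read 'a'  n11⇒n12
[17] read 'b'  n12⇒n13
[18] read 'a'  n13⇒n14
[19] read 'a'  n14⇒n15  emit P2@[15:19]
[20] read 'a'  n15⇒n6 (fail-walked)
[21] read 'c'  n6⇒n16
[22] read 'a'  n16⇒n17
[23] read 'b'  n17⇒n13 (fail-walked)
[24] read 'b'  n13⇒n8 (fail-walked)
[25] read 'c'  n8⇒n9
[26] read 'a'  n9⇒n10  emit P1@[22:26]
[27] read 'a'  n10⇒n21 (fail-walked)
[28] read 'b'  n21⇒n7 (fail-walked)
[29] read 'b'  n7⇒n8
[30] read 'a'  n8⇒n3 (fail-walked)
[31] read 'a'  n3⇒n4
[32] read 'a'  n4⇒n5  emit P0@[28:32]
[33] read 'c'  n5⇒n16 (fail-walked)
[34] read 'c'  n16⇒n11 (fail-walked)
[35] read 'b'  n11⇒n1 (fail-walked)
[36] read 'a'  n1⇒n6 (fail-walked)
[37] read 'b'  n6⇒n7
[38] read 'b'  n7⇒n8
[39] read 'c'  n8⇒n9
[40] read 'a'  n9⇒n10  emit P1@[36:40]
[41] read 'c'  n10⇒n16 (fail-walked)

Result: [[7,0],[19,2],[26,1],[32,0],[40,1]]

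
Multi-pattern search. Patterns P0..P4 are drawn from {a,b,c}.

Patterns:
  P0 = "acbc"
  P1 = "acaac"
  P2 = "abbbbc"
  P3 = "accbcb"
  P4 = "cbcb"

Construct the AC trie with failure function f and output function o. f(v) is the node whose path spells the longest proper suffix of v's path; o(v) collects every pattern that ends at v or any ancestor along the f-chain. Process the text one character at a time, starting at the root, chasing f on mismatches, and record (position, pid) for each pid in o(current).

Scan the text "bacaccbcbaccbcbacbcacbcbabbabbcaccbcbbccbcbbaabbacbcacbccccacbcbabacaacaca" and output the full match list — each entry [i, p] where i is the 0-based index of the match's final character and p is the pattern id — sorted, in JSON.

Build automaton:
Trie nodes:
  0='ε' goto a→1 c→17
  1='a' goto b→8 c→2
  2='ac' goto a→5 b→3 c→13
  3='acb' goto c→4
  4='acbc' goto ·  [P0 ends]
  5='aca' goto a→6
  6='acaa' goto c→7
  7='acaac' goto ·  [P1 ends]
  8='ab' goto b→9
  9='abb' goto b→10
  10='abbb' goto b→11
  11='abbbb' goto c→12
  12='abbbbc' goto ·  [P2 ends]
  13='acc' goto b→14
  14='accb' goto c→15
  15='accbc' goto b→16
  16='accbcb' goto ·  [P3 ends]
  17='c' goto b→18
  18='cb' goto c→19
  19='cbc' goto b→20
  20='cbcb' goto ·  [P4 ends]

Failure links (BFS by depth):
  fail(1) 'a': from fail(0)=0 chase 'a': 0 ⇒ 0;  out=∅∪out(0)=∅
  fail(17) 'c': from fail(0)=0 chase 'c': 0 ⇒ 0;  out=∅∪out(0)=∅
  fail(2) 'ac': from fail(1)=0 chase 'c': 0 ⇒ 17;  out=∅∪out(17)=∅
  fail(8) 'ab': from fail(1)=0 chase 'b': 0 ⇒ 0;  out=∅∪out(0)=∅
  fail(18) 'cb': from fail(17)=0 chase 'b': 0 ⇒ 0;  out=∅∪out(0)=∅
  fail(3) 'acb': from fail(2)=17 chase 'b': 17 ⇒ 18;  out=∅∪out(18)=∅
  fail(5) 'aca': from fail(2)=17 chase 'a': 17→0 ⇒ 1;  out=∅∪out(1)=∅
  fail(9) 'abb': from fail(8)=0 chase 'b': 0 ⇒ 0;  out=∅∪out(0)=∅
  fail(13) 'acc': from fail(2)=17 chase 'c': 17→0 ⇒ 17;  out=∅∪out(17)=∅
  fail(19) 'cbc': from fail(18)=0 chase 'c': 0 ⇒ 17;  out=∅∪out(17)=∅
  fail(4) 'acbc': from fail(3)=18 chase 'c': 18 ⇒ 19;  out={0}∪out(19)={0}
  fail(6) 'acaa': from fail(5)=1 chase 'a': 1→0 ⇒ 1;  out=∅∪out(1)=∅
  fail(10) 'abbb': from fail(9)=0 chase 'b': 0 ⇒ 0;  out=∅∪out(0)=∅
  fail(14) 'accb': from fail(13)=17 chase 'b': 17 ⇒ 18;  out=∅∪out(18)=∅
  fail(20) 'cbcb': from fail(19)=17 chase 'b': 17 ⇒ 18;  out={4}∪out(18)={4}
  fail(7) 'acaac': from fail(6)=1 chase 'c': 1 ⇒ 2;  out={1}∪out(2)={1}
  fail(11) 'abbbb': from fail(10)=0 chase 'b': 0 ⇒ 0;  out=∅∪out(0)=∅
  fail(15) 'accbc': from fail(14)=18 chase 'c': 18 ⇒ 19;  out=∅∪out(19)=∅
  fail(12) 'abbbbc': from fail(11)=0 chase 'c': 0 ⇒ 17;  out={2}∪out(17)={2}
  fail(16) 'accbcb': from fail(15)=19 chase 'b': 19 ⇒ 20;  out={3}∪out(20)={3,4}

Scan:
[0] read 'b'  n0⇒n0
[1] read 'a'  n0⇒n1
[2] read 'c'  n1⇒n2
[3] read 'a'  n2⇒n5
[4] read 'c'  n5⇒n2 ·f
[5] read 'c'  n2⇒n13
[6] read 'b'  n13⇒n14
[7] read 'c'  n14⇒n15
[8] read 'b'  n15⇒n16  → match P3@[3:8],P4@[5:8]
[9] read 'a'  n16⇒n1 ·f
[10] read 'c'  n1⇒n2
[11] read 'c'  n2⇒n13
[12] read 'b'  n13⇒n14
[13] read 'c'  n14⇒n15
[14] read 'b'  n15⇒n16  → match P3@[9:14],P4@[11:14]
[15] read 'a'  n16⇒n1 ·f
[16] read 'c'  n1⇒n2
[17] read 'b'  n2⇒n3
[18] read 'c'  n3⇒n4  → match P0@[15:18]
[19] read 'a'  n4⇒n1 ·f
[20] read 'c'  n1⇒n2
[21] read 'b'  n2⇒n3
[22] read 'c'  n3⇒n4  → match P0@[19:22]
[23] read 'b'  n4⇒n20 ·f  → match P4@[20:23]
[24] read 'a'  n20⇒n1 ·f
[25] read 'b'  n1⇒n8
[26] read 'b'  n8⇒n9
[27] read 'a'  n9⇒n1 ·f
[28] read 'b'  n1⇒n8
[29] read 'b'  n8⇒n9
[30] read 'c'  n9⇒n17 ·f
[31] read 'a'  n17⇒n1 ·f
[32] read 'c'  n1⇒n2
[33] read 'c'  n2⇒n13
[34] read 'b'  n13⇒n14
[35] read 'c'  n14⇒n15
[36] read 'b'  n15⇒n16  → match P3@[31:36],P4@[33:36]
[37] read 'b'  n16⇒n0 ·f
[38] read 'c'  n0⇒n17
[39] read 'c'  n17⇒n17 ·f
[40] read 'b'  n17⇒n18
[41] read 'c'  n18⇒n19
[42] read 'b'  n19⇒n20  → match P4@[39:42]
[43] read 'b'  n20⇒n0 ·f
[44] read 'a'  n0⇒n1
[45] read 'a'  n1⇒n1 ·f
[46] read 'b'  n1⇒n8
[47] read 'b'  n8⇒n9
[48] read 'a'  n9⇒n1 ·f
[49] read 'c'  n1⇒n2
[50] read 'b'  n2⇒n3
[51] read 'c'  n3⇒n4  → match P0@[48:51]
[52] read 'a'  n4⇒n1 ·f
[53] read 'c'  n1⇒n2
[54] read 'b'  n2⇒n3
[55] read 'c'  n3⇒n4  → match P0@[52:55]
[56] read 'c'  n4⇒n17 ·f
[57] read 'c'  n17⇒n17 ·f
[58] read 'c'  n17⇒n17 ·f
[59] read 'a'  n17⇒n1 ·f
[60] read 'c'  n1⇒n2
[61] read 'b'  n2⇒n3
[62] read 'c'  n3⇒n4  → match P0@[59:62]
[63] read 'b'  n4⇒n20 ·f  → match P4@[60:63]
[64] read 'a'  n20⇒n1 ·f
[65] read 'b'  n1⇒n8
[66] read 'a'  n8⇒n1 ·f
[67] read 'c'  n1⇒n2
[68] read 'a'  n2⇒n5
[69] read 'a'  n5⇒n6
[70] read 'c'  n6⇒n7  → match P1@[66:70]
[71] read 'a'  n7⇒n5 ·f
[72] read 'c'  n5⇒n2 ·f
[73] read 'a'  n2⇒n5

All matches (sorted): [[8,3],[8,4],[14,3],[14,4],[18,0],[22,0],[23,4],[36,3],[36,4],[42,4],[51,0],[55,0],[62,0],[63,4],[70,1]]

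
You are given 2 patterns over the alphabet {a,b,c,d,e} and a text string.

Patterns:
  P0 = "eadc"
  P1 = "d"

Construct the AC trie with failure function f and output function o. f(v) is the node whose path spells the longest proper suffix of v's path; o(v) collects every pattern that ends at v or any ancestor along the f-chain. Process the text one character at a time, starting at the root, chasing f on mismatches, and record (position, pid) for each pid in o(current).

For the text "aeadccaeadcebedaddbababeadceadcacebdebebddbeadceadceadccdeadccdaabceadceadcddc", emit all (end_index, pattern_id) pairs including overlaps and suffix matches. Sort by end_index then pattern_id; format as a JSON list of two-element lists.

Build:
Trie nodes:
  0='ε' goto d→5 e→1
  1='e' goto a→2
  2='ea' goto d→3
  3='ead' goto c→4
  4='eadc' goto ·  ←P0
  5='d' goto ·  ←P1

Failure links (BFS by depth):
  n1('e'): parent n0 fail=0; on 'e' 0 → fail=0;  out ∅∪∅=∅
  n5('d'): parent n0 fail=0; on 'd' 0 → fail=0;  out {1}∪∅={1}
  n2('ea'): parent n1 fail=0; on 'a' 0 → fail=0;  out ∅∪∅=∅
  n3('ead'): parent n2 fail=0; on 'd' 0 → fail=5;  out ∅∪{1}={1}
  n4('eadc'): parent n3 fail=5; on 'c' 5→0 → fail=0;  out {0}∪∅={0}

Scan:
[0] read 'a'  n0⇒n0
[1] read 'e'  n0⇒n1
[2] read 'a'  n1⇒n2
[3] read 'd'  n2⇒n3  emit P1@[3:3]
[4] read 'c'  n3⇒n4  emit P0@[1:4]
[5] read 'c'  n4⇒n0 ·f
[6] read 'a'  n0⇒n0
[7] read 'e'  n0⇒n1
[8] read 'a'  n1⇒n2
[9] read 'd'  n2⇒n3  emit P1@[9:9]
[10] read 'c'  n3⇒n4  emit P0@[7:10]
[11] read 'e'  n4⇒n1 ·f
[12] read 'b'  n1⇒n0 ·f
[13] read 'e'  n0⇒n1
[14] read 'd'  n1⇒n5 ·f  emit P1@[14:14]
[15] read 'a'  n5⇒n0 ·f
[16] read 'd'  n0⇒n5  emit P1@[16:16]
[17] read 'd'  n5⇒n5 ·f  emit P1@[17:17]
[18] read 'b'  n5⇒n0 ·f
[19] read 'a'  n0⇒n0
[20] read 'b'  n0⇒n0
[21] read 'a'  n0⇒n0
[22] read 'b'  n0⇒n0
[23] read 'e'  n0⇒n1
[24] read 'a'  n1⇒n2
[25] read 'd'  n2⇒n3  emit P1@[25:25]
[26] read 'c'  n3⇒n4  emit P0@[23:26]
[27] read 'e'  n4⇒n1 ·f
[28] read 'a'  n1⇒n2
[29] read 'd'  n2⇒n3  emit P1@[29:29]
[30] read 'c'  n3⇒n4  emit P0@[27:30]
[31] read 'a'  n4⇒n0 ·f
[32] read 'c'  n0⇒n0
[33] read 'e'  n0⇒n1
[34] read 'b'  n1⇒n0 ·f
[35] read 'd'  n0⇒n5  emit P1@[35:35]
[36] read 'e'  n5⇒n1 ·f
[37] read 'b'  n1⇒n0 ·f
[38] read 'e'  n0⇒n1
[39] read 'b'  n1⇒n0 ·f
[40] read 'd'  n0⇒n5  emit P1@[40:40]
[41] read 'd'  n5⇒n5 ·f  emit P1@[41:41]
[42] read 'b'  n5⇒n0 ·f
[43] read 'e'  n0⇒n1
[44] read 'a'  n1⇒n2
[45] read 'd'  n2⇒n3  emit P1@[45:45]
[46] read 'c'  n3⇒n4  emit P0@[43:46]
[47] read 'e'  n4⇒n1 ·f
[48] read 'a'  n1⇒n2
[49] read 'd'  n2⇒n3  emit P1@[49:49]
[50] read 'c'  n3⇒n4  emit P0@[47:50]
[51] read 'e'  n4⇒n1 ·f
[52] read 'a'  n1⇒n2
[53] read 'd'  n2⇒n3  emit P1@[53:53]
[54] read 'c'  n3⇒n4  emit P0@[51:54]
[55] read 'c'  n4⇒n0 ·f
[56] read 'd'  n0⇒n5  emit P1@[56:56]
[57] read 'e'  n5⇒n1 ·f
[58] read 'a'  n1⇒n2
[59] read 'd'  n2⇒n3  emit P1@[59:59]
[60] read 'c'  n3⇒n4  emit P0@[57:60]
[61] read 'c'  n4⇒n0 ·f
[62] read 'd'  n0⇒n5  emit P1@[62:62]
[63] read 'a'  n5⇒n0 ·f
[64] read 'a'  n0⇒n0
[65] read 'b'  n0⇒n0
[66] read 'c'  n0⇒n0
[67] read 'e'  n0⇒n1
[68] read 'a'  n1⇒n2
[69] read 'd'  n2⇒n3  emit P1@[69:69]
[70] read 'c'  n3⇒n4  emit P0@[67:70]
[71] read 'e'  n4⇒n1 ·f
[72] read 'a'  n1⇒n2
[73] read 'd'  n2⇒n3  emit P1@[73:73]
[74] read 'c'  n3⇒n4  emit P0@[71:74]
[75] read 'd'  n4⇒n5 ·f  emit P1@[75:75]
[76] read 'd'  n5⇒n5 ·f  emit P1@[76:76]
[77] read 'c'  n5⇒n0 ·f

Result: [[3,1],[4,0],[9,1],[10,0],[14,1],[16,1],[17,1],[25,1],[26,0],[29,1],[30,0],[35,1],[40,1],[41,1],[45,1],[46,0],[49,1],[50,0],[53,1],[54,0],[56,1],[59,1],[60,0],[62,1],[69,1],[70,0],[73,1],[74,0],[75,1],[76,1]]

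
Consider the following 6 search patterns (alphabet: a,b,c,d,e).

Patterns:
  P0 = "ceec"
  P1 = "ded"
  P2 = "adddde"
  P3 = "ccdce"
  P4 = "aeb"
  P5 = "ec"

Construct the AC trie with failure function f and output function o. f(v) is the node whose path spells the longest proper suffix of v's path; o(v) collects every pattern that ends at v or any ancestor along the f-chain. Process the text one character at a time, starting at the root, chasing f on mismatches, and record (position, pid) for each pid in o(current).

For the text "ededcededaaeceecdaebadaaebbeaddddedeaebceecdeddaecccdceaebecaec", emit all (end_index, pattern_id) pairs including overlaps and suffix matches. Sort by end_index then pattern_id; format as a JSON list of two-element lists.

Build automaton:
Trie nodes:
  0='ε' goto a→8 c→1 d→5 e→20
  1='c' goto c→14 e→2
  2='ce' goto e→3
  3='cee' goto c→4
  4='ceec' goto ·  ←P0
  5='d' goto e→6
  6='de' goto d→7
  7='ded' goto ·  ←P1
  8='a' goto d→9 e→18
  9='ad' goto d→10
  10='add' goto d→11
  11='addd' goto d→12
  12='adddd' goto e→13
  13='adddde' goto ·  ←P2
  14='cc' goto d→15
  15='ccd' goto c→16
  16='ccdc' goto e→17
  17='ccdce' goto ·  ←P3
  18='ae' goto b→19
  19='aeb' goto ·  ←P4
  20='e' goto c→21
  21='ec' goto ·  ←P5

BFS fail/out derivation:
  fail(1) 'c': from fail(0)=0 chase 'c': 0 ⇒ 0;  out=∅∪out(0)=∅
  fail(5) 'd': from fail(0)=0 chase 'd': 0 ⇒ 0;  out=∅∪out(0)=∅
  fail(8) 'a': from fail(0)=0 chase 'a': 0 ⇒ 0;  out=∅∪out(0)=∅
  fail(20) 'e': from fail(0)=0 chase 'e': 0 ⇒ 0;  out=∅∪out(0)=∅
  fail(2) 'ce': from fail(1)=0 chase 'e': 0 ⇒ 20;  out=∅∪out(20)=∅
  fail(6) 'de': from fail(5)=0 chase 'e': 0 ⇒ 20;  out=∅∪out(20)=∅
  fail(9) 'ad': from fail(8)=0 chase 'd': 0 ⇒ 5;  out=∅∪out(5)=∅
  fail(14) 'cc': from fail(1)=0 chase 'c': 0 ⇒ 1;  out=∅∪out(1)=∅
  fail(18) 'ae': from fail(8)=0 chase 'e': 0 ⇒ 20;  out=∅∪out(20)=∅
  fail(21) 'ec': from fail(20)=0 chase 'c': 0 ⇒ 1;  out={5}∪out(1)={5}
  fail(3) 'cee': from fail(2)=20 chase 'e': 20→0 ⇒ 20;  out=∅∪out(20)=∅
  fail(7) 'ded': from fail(6)=20 chase 'd': 20→0 ⇒ 5;  out={1}∪out(5)={1}
  fail(10) 'add': from fail(9)=5 chase 'd': 5→0 ⇒ 5;  out=∅∪out(5)=∅
  fail(15) 'ccd': from fail(14)=1 chase 'd': 1→0 ⇒ 5;  out=∅∪out(5)=∅
  fail(19) 'aeb': from fail(18)=20 chase 'b': 20→0 ⇒ 0;  out={4}∪out(0)={4}
  fail(4) 'ceec': from fail(3)=20 chase 'c': 20 ⇒ 21;  out={0}∪out(21)={0,5}
  fail(11) 'addd': from fail(10)=5 chase 'd': 5→0 ⇒ 5;  out=∅∪out(5)=∅
  fail(16) 'ccdc': from fail(15)=5 chase 'c': 5→0 ⇒ 1;  out=∅∪out(1)=∅
  fail(12) 'adddd': from fail(11)=5 chase 'd': 5→0 ⇒ 5;  out=∅∪out(5)=∅
  fail(17) 'ccdce': from fail(16)=1 chase 'e': 1 ⇒ 2;  out={3}∪out(2)={3}
  fail(13) 'adddde': from fail(12)=5 chase 'e': 5 ⇒ 6;  out={2}∪out(6)={2}

Scan:
i=0 'e': node 0→20
i=1 'd': node 20→5 (via fail)
i=2 'e': node 5→6
i=3 'd': node 6→7  → match P1@[1:3]
i=4 'c': node 7→1 (via fail)
i=5 'e': node 1→2
i=6 'd': node 2→5 (via fail)
i=7 'e': node 5→6
i=8 'd': node 6→7  → match P1@[6:8]
i=9 'a': node 7→8 (via fail)
i=10 'a': node 8→8 (via fail)
i=11 'e': node 8→18
i=12 'c': node 18→21 (via fail)  → match P5@[11:12]
i=13 'e': node 21→2 (via fail)
i=14 'e': node 2→3
i=15 'c': node 3→4  → match P0@[12:15],P5@[14:15]
i=16 'd': node 4→5 (via fail)
i=17 'a': node 5→8 (via fail)
i=18 'e': node 8→18
i=19 'b': node 18→19  → match P4@[17:19]
i=20 'a': node 19→8 (via fail)
i=21 'd': node 8→9
i=22 'a': node 9→8 (via fail)
i=23 'a': node 8→8 (via fail)
i=24 'e': node 8→18
i=25 'b': node 18→19  → match P4@[23:25]
i=26 'b': node 19→0 (via fail)
i=27 'e': node 0→20
i=28 'a': node 20→8 (via fail)
i=29 'd': node 8→9
i=30 'd': node 9→10
i=31 'd': node 10→11
i=32 'd': node 11→12
i=33 'e': node 12→13  → match P2@[28:33]
i=34 'd': node 13→7 (via fail)  → match P1@[32:34]
i=35 'e': node 7→6 (via fail)
i=36 'a': node 6→8 (via fail)
i=37 'e': node 8→18
i=38 'b': node 18→19  → match P4@[36:38]
i=39 'c': node 19→1 (via fail)
i=40 'e': node 1→2
i=41 'e': node 2→3
i=42 'c': node 3→4  → match P0@[39:42],P5@[41:42]
i=43 'd': node 4→5 (via fail)
i=44 'e': node 5→6
i=45 'd': node 6→7  → match P1@[43:45]
i=46 'd': node 7→5 (via fail)
i=47 'a': node 5→8 (via fail)
i=48 'e': node 8→18
i=49 'c': node 18→21 (via fail)  → match P5@[48:49]
i=50 'c': node 21→14 (via fail)
i=51 'c': node 14→14 (via fail)
i=52 'd': node 14→15
i=53 'c': node 15→16
i=54 'e': node 16→17  → match P3@[50:54]
i=55 'a': node 17→8 (via fail)
i=56 'e': node 8→18
i=57 'b': node 18→19  → match P4@[55:57]
i=58 'e': node 19→20 (via fail)
i=59 'c': node 20→21  → match P5@[58:59]
i=60 'a': node 21→8 (via fail)
i=61 'e': node 8→18
i=62 'c': node 18→21 (via fail)  → match P5@[61:62]

Matches: [[3,1],[8,1],[12,5],[15,0],[15,5],[19,4],[25,4],[33,2],[34,1],[38,4],[42,0],[42,5],[45,1],[49,5],[54,3],[57,4],[59,5],[62,5]]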